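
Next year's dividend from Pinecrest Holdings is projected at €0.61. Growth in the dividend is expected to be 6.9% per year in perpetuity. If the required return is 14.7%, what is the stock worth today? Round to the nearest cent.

Growing perpetuity: P = D₁ / (r − g) = €0.6100 / (0.147 − 0.069) = €7.82

€7.82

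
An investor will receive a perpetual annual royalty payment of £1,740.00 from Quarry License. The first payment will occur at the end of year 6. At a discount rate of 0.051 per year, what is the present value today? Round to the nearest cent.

Value at end of year 5: C / r = £1,740.00 / 0.051 = £34,117.6471
Discount to today: PV = £34,117.6471 / (1 + 0.051)^5 = £34,117.6471 / 1.282371 = £26,605.14

£26605.14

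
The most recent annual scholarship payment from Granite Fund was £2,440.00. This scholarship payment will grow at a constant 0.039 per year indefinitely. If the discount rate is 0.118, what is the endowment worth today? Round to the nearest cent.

D₁ = D₀ × (1 + g) = £2,440.00 × 1.039 = £2,535.1600
Growing perpetuity: P = D₁ / (r − g) = £2,535.1600 / (0.118 − 0.039) = £32,090.63

£32090.63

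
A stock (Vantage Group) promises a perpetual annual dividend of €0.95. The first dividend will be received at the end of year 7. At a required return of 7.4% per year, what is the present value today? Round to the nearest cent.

Value at end of year 6: C / r = €0.95 / 0.074 = €12.8378
Discount to today: PV = €12.8378 / (1 + 0.074)^6 = €12.8378 / 1.534708 = €8.37

€8.37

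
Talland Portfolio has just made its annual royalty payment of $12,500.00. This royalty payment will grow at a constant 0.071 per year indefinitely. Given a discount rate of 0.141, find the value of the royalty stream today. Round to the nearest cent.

D₁ = D₀ × (1 + g) = $12,500.00 × 1.071 = $13,387.5000
Growing perpetuity: P = D₁ / (r − g) = $13,387.5000 / (0.141 − 0.071) = $191,250.00

$191250.00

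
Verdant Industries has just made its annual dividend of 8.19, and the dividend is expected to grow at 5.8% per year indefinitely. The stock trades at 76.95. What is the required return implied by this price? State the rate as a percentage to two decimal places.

D₁ = 8.19 × 1.058 = 8.6650
P = D₁/(r − g) ⇒ r = D₁/P + g = 8.6650/76.95 + 0.058 = 0.112606 + 0.058 = 0.170606

17.06%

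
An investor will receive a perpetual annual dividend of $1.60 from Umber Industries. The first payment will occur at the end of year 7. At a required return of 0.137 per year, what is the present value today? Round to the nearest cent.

$5.41

Value at end of year 6: C / r = $1.60 / 0.137 = $11.6788
Discount to today: PV = $11.6788 / (1 + 0.137)^6 = $11.6788 / 2.160542 = $5.41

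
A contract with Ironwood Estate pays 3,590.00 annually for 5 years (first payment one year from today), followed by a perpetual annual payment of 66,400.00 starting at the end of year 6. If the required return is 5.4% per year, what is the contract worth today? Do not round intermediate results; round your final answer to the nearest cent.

PV of 5-year annuity: 3,590.00 × [1 − (1+0.054)^−5] / 0.054 = 15372.45197
Perpetuity value at year 5: 66,400.00 / 0.054 = 1229629.62963
PV of perpetuity: 1229629.62963 / (1+0.054)^5 = 945303.49844
Total PV = 15372.45197 + 945303.49844 = 960675.95041

960675.95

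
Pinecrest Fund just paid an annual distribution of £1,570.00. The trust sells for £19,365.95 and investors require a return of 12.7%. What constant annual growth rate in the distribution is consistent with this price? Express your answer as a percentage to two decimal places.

P = D₀(1+g)/(r−g) ⇒ P(r−g) = D₀(1+g) ⇒ g(P+D₀) = P·r − D₀
g = (P·r − D₀)/(P + D₀) = (£19,365.95×0.127 − £1,570.00) / (£19,365.95 + £1,570.00) = 0.042486

4.25%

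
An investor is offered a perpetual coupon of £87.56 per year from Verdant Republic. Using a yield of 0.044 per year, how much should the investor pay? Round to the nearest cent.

Level perpetuity: PV = C / r = £87.56 / 0.044 = £1,990.00

£1990.00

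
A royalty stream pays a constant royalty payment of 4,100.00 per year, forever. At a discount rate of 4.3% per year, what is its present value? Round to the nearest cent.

95348.84

Level perpetuity: PV = C / r = 4,100.00 / 0.043 = 95,348.84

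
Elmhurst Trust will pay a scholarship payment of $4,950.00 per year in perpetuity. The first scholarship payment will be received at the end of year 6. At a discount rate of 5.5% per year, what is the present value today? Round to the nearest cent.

$68862.09

Value at end of year 5: C / r = $4,950.00 / 0.055 = $90,000.0000
Discount to today: PV = $90,000.0000 / (1 + 0.055)^5 = $90,000.0000 / 1.306960 = $68,862.09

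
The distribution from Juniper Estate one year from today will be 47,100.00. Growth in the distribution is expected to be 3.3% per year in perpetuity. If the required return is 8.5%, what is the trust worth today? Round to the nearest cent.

905769.23

Growing perpetuity: P = D₁ / (r − g) = 47,100.0000 / (0.085 − 0.033) = 905,769.23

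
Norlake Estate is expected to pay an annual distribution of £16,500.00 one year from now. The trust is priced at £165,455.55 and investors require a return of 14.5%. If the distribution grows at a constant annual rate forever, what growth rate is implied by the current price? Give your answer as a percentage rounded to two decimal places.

4.53%

P = D₁/(r−g) ⇒ g = r − D₁/P = 0.145 − £16,500.00/£165,455.55 = 0.045275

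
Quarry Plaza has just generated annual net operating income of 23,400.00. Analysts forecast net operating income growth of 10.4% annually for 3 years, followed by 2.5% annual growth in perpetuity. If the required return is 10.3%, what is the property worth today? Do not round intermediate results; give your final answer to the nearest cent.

D_1 = 25833.60000
D_2 = 28520.29440
D_3 = 31486.40502
Terminal value at year 3: TV = D_3×(1+g_2)/(r−g_2) = 32273.56514/0.078 = 413763.65568
P_0 = D_1/(1+r)^1 + D_2/(1+r)^2 + D_3/(1+r)^3 + TV/(1+r)^3
    = 23421.21487 + 23442.44897 + 23463.70232 + 308337.11388 = 378664.48004

378664.48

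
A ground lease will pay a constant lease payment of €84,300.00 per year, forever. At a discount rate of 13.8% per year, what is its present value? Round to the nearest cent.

€610869.57

Level perpetuity: PV = C / r = €84,300.00 / 0.138 = €610,869.57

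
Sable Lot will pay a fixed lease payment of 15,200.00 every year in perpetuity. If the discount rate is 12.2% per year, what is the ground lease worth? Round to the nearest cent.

124590.16

Level perpetuity: PV = C / r = 15,200.00 / 0.122 = 124,590.16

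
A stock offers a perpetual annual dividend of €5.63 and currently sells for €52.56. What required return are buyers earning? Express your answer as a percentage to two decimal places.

P = C/r ⇒ r = C/P = €5.63/€52.56 = 0.107116

10.71%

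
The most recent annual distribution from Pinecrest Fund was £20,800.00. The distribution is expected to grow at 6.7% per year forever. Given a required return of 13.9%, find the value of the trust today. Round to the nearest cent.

£308244.44

D₁ = D₀ × (1 + g) = £20,800.00 × 1.067 = £22,193.6000
Growing perpetuity: P = D₁ / (r − g) = £22,193.6000 / (0.139 − 0.067) = £308,244.44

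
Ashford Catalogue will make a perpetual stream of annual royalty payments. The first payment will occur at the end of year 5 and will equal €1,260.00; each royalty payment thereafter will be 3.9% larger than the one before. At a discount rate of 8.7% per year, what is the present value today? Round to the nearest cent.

€18802.31

Value at end of year 4: C₁ / (r − g) = €1,260.00 / (0.087 − 0.039) = €26,250.0000
Discount to today: PV = €26,250.0000 / (1 + 0.087)^4 = €26,250.0000 / 1.396105 = €18,802.31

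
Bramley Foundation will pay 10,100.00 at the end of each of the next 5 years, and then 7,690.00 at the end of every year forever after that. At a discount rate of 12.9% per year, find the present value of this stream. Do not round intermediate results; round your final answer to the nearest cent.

68109.65

PV of 5-year annuity: 10,100.00 × [1 − (1+0.129)^−5] / 0.129 = 35610.88396
Perpetuity value at year 5: 7,690.00 / 0.129 = 59612.40310
PV of perpetuity: 59612.40310 / (1+0.129)^5 = 32498.76967
Total PV = 35610.88396 + 32498.76967 = 68109.65363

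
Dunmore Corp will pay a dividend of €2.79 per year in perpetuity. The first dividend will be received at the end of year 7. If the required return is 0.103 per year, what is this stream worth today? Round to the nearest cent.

Value at end of year 6: C / r = €2.79 / 0.103 = €27.0874
Discount to today: PV = €27.0874 / (1 + 0.103)^6 = €27.0874 / 1.800749 = €15.04

€15.04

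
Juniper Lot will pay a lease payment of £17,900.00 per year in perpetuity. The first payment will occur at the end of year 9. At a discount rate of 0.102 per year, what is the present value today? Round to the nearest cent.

£80686.36

Value at end of year 8: C / r = £17,900.00 / 0.102 = £175,490.1961
Discount to today: PV = £175,490.1961 / (1 + 0.102)^8 = £175,490.1961 / 2.174967 = £80,686.36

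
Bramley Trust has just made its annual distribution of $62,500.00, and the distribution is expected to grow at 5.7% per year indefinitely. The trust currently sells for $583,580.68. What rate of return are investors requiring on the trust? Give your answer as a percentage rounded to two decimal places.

17.02%

D₁ = $62,500.00 × 1.057 = $66,062.5000
P = D₁/(r − g) ⇒ r = D₁/P + g = $66,062.5000/$583,580.68 + 0.057 = 0.113202 + 0.057 = 0.170202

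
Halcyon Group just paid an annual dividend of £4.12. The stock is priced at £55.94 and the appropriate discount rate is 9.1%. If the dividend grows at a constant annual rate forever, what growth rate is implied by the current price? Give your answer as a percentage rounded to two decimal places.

P = D₀(1+g)/(r−g) ⇒ P(r−g) = D₀(1+g) ⇒ g(P+D₀) = P·r − D₀
g = (P·r − D₀)/(P + D₀) = (£55.94×0.091 − £4.12) / (£55.94 + £4.12) = 0.016160

1.62%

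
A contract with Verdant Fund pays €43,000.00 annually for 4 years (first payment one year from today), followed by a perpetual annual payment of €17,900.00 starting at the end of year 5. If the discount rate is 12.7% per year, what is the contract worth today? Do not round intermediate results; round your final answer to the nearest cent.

PV of 4-year annuity: €43,000.00 × [1 − (1+0.127)^−4] / 0.127 = 128703.63649
Perpetuity value at year 4: €17,900.00 / 0.127 = 140944.88189
PV of perpetuity: 140944.88189 / (1+0.127)^4 = 87368.25182
Total PV = 128703.63649 + 87368.25182 = 216071.88831

€216071.89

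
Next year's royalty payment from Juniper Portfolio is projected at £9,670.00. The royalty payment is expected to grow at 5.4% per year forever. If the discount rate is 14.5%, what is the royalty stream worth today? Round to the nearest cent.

£106263.74

Growing perpetuity: P = D₁ / (r − g) = £9,670.0000 / (0.145 − 0.054) = £106,263.74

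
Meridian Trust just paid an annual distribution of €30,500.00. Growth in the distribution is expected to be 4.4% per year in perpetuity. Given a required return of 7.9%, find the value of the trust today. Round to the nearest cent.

D₁ = D₀ × (1 + g) = €30,500.00 × 1.044 = €31,842.0000
Growing perpetuity: P = D₁ / (r − g) = €31,842.0000 / (0.079 − 0.044) = €909,771.43

€909771.43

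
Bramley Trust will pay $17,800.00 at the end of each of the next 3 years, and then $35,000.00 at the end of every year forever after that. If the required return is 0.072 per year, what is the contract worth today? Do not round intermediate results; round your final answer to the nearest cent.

PV of 3-year annuity: $17,800.00 × [1 − (1+0.072)^−3] / 0.072 = 46542.65776
Perpetuity value at year 3: $35,000.00 / 0.072 = 486111.11111
PV of perpetuity: 486111.11111 / (1+0.072)^3 = 394594.64923
Total PV = 46542.65776 + 394594.64923 = 441137.30699

$441137.31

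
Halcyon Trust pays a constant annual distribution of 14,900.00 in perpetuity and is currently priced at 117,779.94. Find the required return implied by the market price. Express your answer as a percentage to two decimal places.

P = C/r ⇒ r = C/P = 14,900.00/117,779.94 = 0.126507

12.65%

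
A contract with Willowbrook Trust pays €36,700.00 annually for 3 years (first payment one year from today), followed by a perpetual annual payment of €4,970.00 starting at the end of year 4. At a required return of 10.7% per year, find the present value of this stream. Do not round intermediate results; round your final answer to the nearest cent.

€124394.04

PV of 3-year annuity: €36,700.00 × [1 − (1+0.107)^−3] / 0.107 = 90154.35555
Perpetuity value at year 3: €4,970.00 / 0.107 = 46448.59813
PV of perpetuity: 46448.59813 / (1+0.107)^3 = 34239.68404
Total PV = 90154.35555 + 34239.68404 = 124394.03960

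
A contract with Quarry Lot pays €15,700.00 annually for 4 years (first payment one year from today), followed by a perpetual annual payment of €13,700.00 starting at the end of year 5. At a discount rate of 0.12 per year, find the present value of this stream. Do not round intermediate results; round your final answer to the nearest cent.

PV of 4-year annuity: €15,700.00 × [1 − (1+0.12)^−4] / 0.12 = 47686.38474
Perpetuity value at year 4: €13,700.00 / 0.12 = 114166.66667
PV of perpetuity: 114166.66667 / (1+0.12)^4 = 72554.98062
Total PV = 47686.38474 + 72554.98062 = 120241.36536

€120241.37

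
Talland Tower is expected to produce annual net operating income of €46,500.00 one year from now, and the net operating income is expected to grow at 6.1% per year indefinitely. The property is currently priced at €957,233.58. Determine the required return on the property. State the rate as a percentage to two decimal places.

10.96%

P = D₁/(r − g) ⇒ r = D₁/P + g = €46,500.0000/€957,233.58 + 0.061 = 0.048577 + 0.061 = 0.109577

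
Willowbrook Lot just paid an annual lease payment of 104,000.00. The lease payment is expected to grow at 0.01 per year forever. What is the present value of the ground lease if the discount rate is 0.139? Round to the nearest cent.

814263.57

D₁ = D₀ × (1 + g) = 104,000.00 × 1.01 = 105,040.0000
Growing perpetuity: P = D₁ / (r − g) = 105,040.0000 / (0.139 − 0.01) = 814,263.57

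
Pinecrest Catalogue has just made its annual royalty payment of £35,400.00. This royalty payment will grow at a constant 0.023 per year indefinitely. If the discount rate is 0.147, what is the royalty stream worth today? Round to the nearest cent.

£292050.00

D₁ = D₀ × (1 + g) = £35,400.00 × 1.023 = £36,214.2000
Growing perpetuity: P = D₁ / (r − g) = £36,214.2000 / (0.147 − 0.023) = £292,050.00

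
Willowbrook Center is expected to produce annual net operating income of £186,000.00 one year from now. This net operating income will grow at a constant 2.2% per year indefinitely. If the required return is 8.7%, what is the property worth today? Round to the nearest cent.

£2861538.46

Growing perpetuity: P = D₁ / (r − g) = £186,000.0000 / (0.087 − 0.022) = £2,861,538.46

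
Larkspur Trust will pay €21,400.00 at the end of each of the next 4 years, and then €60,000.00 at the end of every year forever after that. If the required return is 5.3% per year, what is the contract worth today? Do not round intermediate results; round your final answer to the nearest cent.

€996150.26

PV of 4-year annuity: €21,400.00 × [1 − (1+0.053)^−4] / 0.053 = 75357.50038
Perpetuity value at year 4: €60,000.00 / 0.053 = 1132075.47170
PV of perpetuity: 1132075.47170 / (1+0.053)^4 = 920792.76036
Total PV = 75357.50038 + 920792.76036 = 996150.26074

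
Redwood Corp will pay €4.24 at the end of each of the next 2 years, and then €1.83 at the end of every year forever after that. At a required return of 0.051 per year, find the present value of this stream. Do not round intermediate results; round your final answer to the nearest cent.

€40.36

PV of 2-year annuity: €4.24 × [1 − (1+0.051)^−2] / 0.051 = 7.87274
Perpetuity value at year 2: €1.83 / 0.051 = 35.88235
PV of perpetuity: 35.88235 / (1+0.051)^2 = 32.48445
Total PV = 7.87274 + 32.48445 = 40.35719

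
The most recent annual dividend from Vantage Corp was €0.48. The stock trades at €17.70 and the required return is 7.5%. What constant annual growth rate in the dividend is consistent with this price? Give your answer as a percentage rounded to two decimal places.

P = D₀(1+g)/(r−g) ⇒ P(r−g) = D₀(1+g) ⇒ g(P+D₀) = P·r − D₀
g = (P·r − D₀)/(P + D₀) = (€17.70×0.075 − €0.48) / (€17.70 + €0.48) = 0.046617

4.66%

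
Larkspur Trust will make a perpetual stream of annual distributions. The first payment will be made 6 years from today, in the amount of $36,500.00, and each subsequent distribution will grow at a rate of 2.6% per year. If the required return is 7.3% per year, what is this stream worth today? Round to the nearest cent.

$546004.72

Value at end of year 5: C₁ / (r − g) = $36,500.00 / (0.073 − 0.026) = $776,595.7447
Discount to today: PV = $776,595.7447 / (1 + 0.073)^5 = $776,595.7447 / 1.422324 = $546,004.72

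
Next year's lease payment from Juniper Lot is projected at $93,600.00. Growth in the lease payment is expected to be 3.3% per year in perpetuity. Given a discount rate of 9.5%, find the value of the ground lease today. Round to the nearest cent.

Growing perpetuity: P = D₁ / (r − g) = $93,600.0000 / (0.095 − 0.033) = $1,509,677.42

$1509677.42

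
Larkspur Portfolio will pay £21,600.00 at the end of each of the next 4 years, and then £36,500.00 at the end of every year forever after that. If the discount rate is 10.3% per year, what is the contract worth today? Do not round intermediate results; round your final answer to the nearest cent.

£307443.03

PV of 4-year annuity: £21,600.00 × [1 − (1+0.103)^−4] / 0.103 = 68026.80379
Perpetuity value at year 4: £36,500.00 / 0.103 = 354368.93204
PV of perpetuity: 354368.93204 / (1+0.103)^4 = 239416.23118
Total PV = 68026.80379 + 239416.23118 = 307443.03498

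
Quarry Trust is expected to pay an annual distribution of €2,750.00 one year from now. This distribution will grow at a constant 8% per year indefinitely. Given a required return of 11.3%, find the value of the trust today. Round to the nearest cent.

€83333.33

Growing perpetuity: P = D₁ / (r − g) = €2,750.0000 / (0.113 − 0.08) = €83,333.33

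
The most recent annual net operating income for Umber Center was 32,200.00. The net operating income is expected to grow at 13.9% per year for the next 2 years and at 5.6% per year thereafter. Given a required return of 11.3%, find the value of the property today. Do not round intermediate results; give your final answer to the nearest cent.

691418.12

D_1 = 36675.80000
D_2 = 41773.73620
Terminal value at year 2: TV = D_2×(1+g_2)/(r−g_2) = 44113.06543/0.057 = 773913.42855
P_0 = D_1/(1+r)^1 + D_2/(1+r)^2 + TV/(1+r)^2
    = 32952.20126 + 33721.97415 + 624743.94221 = 691418.11762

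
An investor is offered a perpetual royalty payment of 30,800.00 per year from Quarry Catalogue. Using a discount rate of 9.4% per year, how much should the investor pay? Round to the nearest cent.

327659.57

Level perpetuity: PV = C / r = 30,800.00 / 0.094 = 327,659.57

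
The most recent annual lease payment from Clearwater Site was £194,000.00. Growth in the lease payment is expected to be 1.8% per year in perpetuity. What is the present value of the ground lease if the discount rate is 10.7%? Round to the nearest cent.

D₁ = D₀ × (1 + g) = £194,000.00 × 1.018 = £197,492.0000
Growing perpetuity: P = D₁ / (r − g) = £197,492.0000 / (0.107 − 0.018) = £2,219,011.24

£2219011.24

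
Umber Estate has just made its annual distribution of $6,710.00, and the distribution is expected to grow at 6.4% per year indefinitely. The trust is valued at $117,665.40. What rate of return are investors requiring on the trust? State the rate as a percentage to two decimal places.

12.47%

D₁ = $6,710.00 × 1.064 = $7,139.4400
P = D₁/(r − g) ⇒ r = D₁/P + g = $7,139.4400/$117,665.40 + 0.064 = 0.060676 + 0.064 = 0.124676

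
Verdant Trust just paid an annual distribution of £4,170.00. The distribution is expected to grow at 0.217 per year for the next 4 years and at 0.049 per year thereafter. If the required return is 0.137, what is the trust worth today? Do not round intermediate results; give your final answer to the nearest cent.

D_1 = 5074.89000
D_2 = 6176.14113
D_3 = 7516.36376
D_4 = 9147.41469
Terminal value at year 4: TV = D_4×(1+g_2)/(r−g_2) = 9595.63801/0.088 = 109041.34102
P_0 = D_1/(1+r)^1 + D_2/(1+r)^2 + D_3/(1+r)^3 + D_4/(1+r)^4 + TV/(1+r)^4
    = 4463.40369 + 4777.45145 + 5113.59579 + 5473.39145 + 65245.31394 = 85073.15632

£85073.16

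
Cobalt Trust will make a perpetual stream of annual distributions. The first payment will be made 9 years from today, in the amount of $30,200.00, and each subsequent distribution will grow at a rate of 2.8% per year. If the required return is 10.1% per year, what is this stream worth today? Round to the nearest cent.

$191595.60

Value at end of year 8: C₁ / (r − g) = $30,200.00 / (0.101 − 0.028) = $413,698.6301
Discount to today: PV = $413,698.6301 / (1 + 0.101)^8 = $413,698.6301 / 2.159228 = $191,595.60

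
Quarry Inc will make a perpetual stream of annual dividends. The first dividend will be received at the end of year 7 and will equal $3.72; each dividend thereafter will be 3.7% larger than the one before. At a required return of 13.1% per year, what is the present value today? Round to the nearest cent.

Value at end of year 6: C₁ / (r − g) = $3.72 / (0.131 − 0.037) = $39.5745
Discount to today: PV = $39.5745 / (1 + 0.131)^6 = $39.5745 / 2.093031 = $18.91

$18.91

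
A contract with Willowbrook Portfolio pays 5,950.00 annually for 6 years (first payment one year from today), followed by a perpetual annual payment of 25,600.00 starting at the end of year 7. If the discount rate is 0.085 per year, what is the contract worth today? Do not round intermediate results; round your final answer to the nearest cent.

PV of 6-year annuity: 5,950.00 × [1 − (1+0.085)^−6] / 0.085 = 27093.84366
Perpetuity value at year 6: 25,600.00 / 0.085 = 301176.47059
PV of perpetuity: 301176.47059 / (1+0.085)^6 = 184604.63905
Total PV = 27093.84366 + 184604.63905 = 211698.48271

211698.48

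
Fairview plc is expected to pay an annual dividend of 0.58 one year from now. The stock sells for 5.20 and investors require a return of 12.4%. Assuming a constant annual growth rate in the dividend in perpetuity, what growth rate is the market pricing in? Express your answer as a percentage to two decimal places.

1.25%

P = D₁/(r−g) ⇒ g = r − D₁/P = 0.124 − 0.58/5.20 = 0.012462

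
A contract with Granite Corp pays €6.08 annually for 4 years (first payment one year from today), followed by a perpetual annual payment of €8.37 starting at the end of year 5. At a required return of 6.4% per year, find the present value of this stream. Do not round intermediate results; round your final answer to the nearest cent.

PV of 4-year annuity: €6.08 × [1 − (1+0.064)^−4] / 0.064 = 20.87630
Perpetuity value at year 4: €8.37 / 0.064 = 130.78125
PV of perpetuity: 130.78125 / (1+0.064)^4 = 102.04200
Total PV = 20.87630 + 102.04200 = 122.91830

€122.92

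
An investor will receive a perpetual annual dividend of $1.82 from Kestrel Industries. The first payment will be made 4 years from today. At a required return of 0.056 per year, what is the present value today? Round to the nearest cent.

$27.60

Value at end of year 3: C / r = $1.82 / 0.056 = $32.5000
Discount to today: PV = $32.5000 / (1 + 0.056)^3 = $32.5000 / 1.177584 = $27.60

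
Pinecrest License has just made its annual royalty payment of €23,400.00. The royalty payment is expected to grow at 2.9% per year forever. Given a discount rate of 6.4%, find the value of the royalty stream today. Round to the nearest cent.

€687960.00

D₁ = D₀ × (1 + g) = €23,400.00 × 1.029 = €24,078.6000
Growing perpetuity: P = D₁ / (r − g) = €24,078.6000 / (0.064 − 0.029) = €687,960.00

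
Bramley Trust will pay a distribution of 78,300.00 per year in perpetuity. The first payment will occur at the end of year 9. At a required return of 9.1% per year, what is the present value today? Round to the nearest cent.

428669.28

Value at end of year 8: C / r = 78,300.00 / 0.091 = 860,439.5604
Discount to today: PV = 860,439.5604 / (1 + 0.091)^8 = 860,439.5604 / 2.007234 = 428,669.28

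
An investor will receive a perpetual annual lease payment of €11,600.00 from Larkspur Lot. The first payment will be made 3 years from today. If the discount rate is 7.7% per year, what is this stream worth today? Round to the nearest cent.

€129878.08

Value at end of year 2: C / r = €11,600.00 / 0.077 = €150,649.3506
Discount to today: PV = €150,649.3506 / (1 + 0.077)^2 = €150,649.3506 / 1.159929 = €129,878.08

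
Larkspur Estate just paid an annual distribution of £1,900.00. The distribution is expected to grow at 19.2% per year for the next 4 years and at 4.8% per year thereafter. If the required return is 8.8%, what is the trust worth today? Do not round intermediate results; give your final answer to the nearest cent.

£81318.91

D_1 = 2264.80000
D_2 = 2699.64160
D_3 = 3217.97279
D_4 = 3835.82356
Terminal value at year 4: TV = D_4×(1+g_2)/(r−g_2) = 4019.94309/0.04 = 100498.57733
P_0 = D_1/(1+r)^1 + D_2/(1+r)^2 + D_3/(1+r)^3 + D_4/(1+r)^4 + TV/(1+r)^4
    = 2081.61765 + 2280.59580 + 2498.59393 + 2737.43012 + 71720.66908 = 81318.90658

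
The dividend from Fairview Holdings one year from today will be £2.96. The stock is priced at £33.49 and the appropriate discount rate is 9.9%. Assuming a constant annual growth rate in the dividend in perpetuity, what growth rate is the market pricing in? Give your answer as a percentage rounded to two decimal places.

1.06%

P = D₁/(r−g) ⇒ g = r − D₁/P = 0.099 − £2.96/£33.49 = 0.010615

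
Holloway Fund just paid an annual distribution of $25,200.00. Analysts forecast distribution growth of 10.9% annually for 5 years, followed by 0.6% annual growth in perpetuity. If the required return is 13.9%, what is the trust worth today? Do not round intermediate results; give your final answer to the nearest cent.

$283182.85

D_1 = 27946.80000
D_2 = 30993.00120
D_3 = 34371.23833
D_4 = 38117.70331
D_5 = 42272.53297
Terminal value at year 5: TV = D_5×(1+g_2)/(r−g_2) = 42526.16817/0.133 = 319745.62532
P_0 = D_1/(1+r)^1 + D_2/(1+r)^2 + D_3/(1+r)^3 + D_4/(1+r)^4 + D_5/(1+r)^5 + TV/(1+r)^5
    = 24536.25988 + 23890.00193 + 23260.76571 + 22648.10287 + 22051.57690 + 166796.13805 = 283182.84535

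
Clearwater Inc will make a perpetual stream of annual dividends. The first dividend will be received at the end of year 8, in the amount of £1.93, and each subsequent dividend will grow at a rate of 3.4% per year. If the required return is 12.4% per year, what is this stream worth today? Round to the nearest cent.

Value at end of year 7: C₁ / (r − g) = £1.93 / (0.124 − 0.034) = £21.4444
Discount to today: PV = £21.4444 / (1 + 0.124)^7 = £21.4444 / 2.266544 = £9.46

£9.46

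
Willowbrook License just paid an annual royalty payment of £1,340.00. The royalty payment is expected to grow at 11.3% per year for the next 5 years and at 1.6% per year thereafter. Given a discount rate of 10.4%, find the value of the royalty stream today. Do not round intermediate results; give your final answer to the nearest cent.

D_1 = 1491.42000
D_2 = 1659.95046
D_3 = 1847.52486
D_4 = 2056.29517
D_5 = 2288.65653
Terminal value at year 5: TV = D_5×(1+g_2)/(r−g_2) = 2325.27503/0.088 = 26423.57989
P_0 = D_1/(1+r)^1 + D_2/(1+r)^2 + D_3/(1+r)^3 + D_4/(1+r)^4 + D_5/(1+r)^5 + TV/(1+r)^5
    = 1350.92391 + 1361.93688 + 1373.03963 + 1384.23288 + 1395.51739 + 16111.88261 = 22977.53330

£22977.53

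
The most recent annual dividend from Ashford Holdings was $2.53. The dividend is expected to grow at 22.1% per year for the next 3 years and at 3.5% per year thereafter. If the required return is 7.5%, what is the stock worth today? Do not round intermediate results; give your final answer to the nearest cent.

$105.77

D_1 = 3.08913
D_2 = 3.77183
D_3 = 4.60540
Terminal value at year 3: TV = D_3×(1+g_2)/(r−g_2) = 4.76659/0.04 = 119.16477
P_0 = D_1/(1+r)^1 + D_2/(1+r)^2 + D_3/(1+r)^3 + TV/(1+r)^3
    = 2.87361 + 3.26389 + 3.70717 + 95.92294 = 105.76760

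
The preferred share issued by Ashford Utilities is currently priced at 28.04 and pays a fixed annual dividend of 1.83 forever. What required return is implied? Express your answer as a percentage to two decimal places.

P = C/r ⇒ r = C/P = 1.83/28.04 = 0.065264

6.53%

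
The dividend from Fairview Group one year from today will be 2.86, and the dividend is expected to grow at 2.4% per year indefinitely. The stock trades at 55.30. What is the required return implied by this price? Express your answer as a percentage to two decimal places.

P = D₁/(r − g) ⇒ r = D₁/P + g = 2.8600/55.30 + 0.024 = 0.051718 + 0.024 = 0.075718

7.57%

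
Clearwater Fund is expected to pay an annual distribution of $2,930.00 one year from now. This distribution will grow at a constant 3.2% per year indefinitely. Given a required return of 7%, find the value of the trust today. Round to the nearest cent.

Growing perpetuity: P = D₁ / (r − g) = $2,930.0000 / (0.07 − 0.032) = $77,105.26

$77105.26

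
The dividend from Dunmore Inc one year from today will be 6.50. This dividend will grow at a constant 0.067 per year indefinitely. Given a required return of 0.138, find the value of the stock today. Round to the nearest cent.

Growing perpetuity: P = D₁ / (r − g) = 6.5000 / (0.138 − 0.067) = 91.55

91.55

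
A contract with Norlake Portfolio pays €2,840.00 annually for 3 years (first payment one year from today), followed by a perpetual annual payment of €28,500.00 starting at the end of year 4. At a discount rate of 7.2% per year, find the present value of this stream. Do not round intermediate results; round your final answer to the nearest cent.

€328738.69

PV of 3-year annuity: €2,840.00 × [1 − (1+0.072)^−3] / 0.072 = 7425.90719
Perpetuity value at year 3: €28,500.00 / 0.072 = 395833.33333
PV of perpetuity: 395833.33333 / (1+0.072)^3 = 321312.78580
Total PV = 7425.90719 + 321312.78580 = 328738.69299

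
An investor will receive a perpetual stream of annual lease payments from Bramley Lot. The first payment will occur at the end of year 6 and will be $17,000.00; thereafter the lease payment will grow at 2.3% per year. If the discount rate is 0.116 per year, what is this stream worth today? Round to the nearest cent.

Value at end of year 5: C₁ / (r − g) = $17,000.00 / (0.116 − 0.023) = $182,795.6989
Discount to today: PV = $182,795.6989 / (1 + 0.116)^5 = $182,795.6989 / 1.731095 = $105,595.40

$105595.40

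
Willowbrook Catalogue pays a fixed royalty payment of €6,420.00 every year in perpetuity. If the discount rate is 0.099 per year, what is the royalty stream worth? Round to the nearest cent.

Level perpetuity: PV = C / r = €6,420.00 / 0.099 = €64,848.48

€64848.48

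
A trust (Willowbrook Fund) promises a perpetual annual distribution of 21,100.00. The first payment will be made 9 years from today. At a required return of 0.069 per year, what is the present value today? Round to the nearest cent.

179312.98

Value at end of year 8: C / r = 21,100.00 / 0.069 = 305,797.1014
Discount to today: PV = 305,797.1014 / (1 + 0.069)^8 = 305,797.1014 / 1.705382 = 179,312.98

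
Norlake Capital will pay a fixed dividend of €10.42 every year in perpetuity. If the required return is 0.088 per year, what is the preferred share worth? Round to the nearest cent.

Level perpetuity: PV = C / r = €10.42 / 0.088 = €118.41

€118.41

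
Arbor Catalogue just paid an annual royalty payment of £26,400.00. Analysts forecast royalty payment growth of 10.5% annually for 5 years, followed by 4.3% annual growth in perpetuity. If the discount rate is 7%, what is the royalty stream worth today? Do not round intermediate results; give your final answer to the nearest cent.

D_1 = 29172.00000
D_2 = 32235.06000
D_3 = 35619.74130
D_4 = 39359.81414
D_5 = 43492.59462
Terminal value at year 5: TV = D_5×(1+g_2)/(r−g_2) = 45362.77619/0.027 = 1680102.82183
P_0 = D_1/(1+r)^1 + D_2/(1+r)^2 + D_3/(1+r)^3 + D_4/(1+r)^4 + D_5/(1+r)^5 + TV/(1+r)^5
    = 27263.55140 + 28155.34981 + 29076.31920 + 30027.41375 + 31009.61887 + 1197890.09208 = 1343422.34512

£1343422.35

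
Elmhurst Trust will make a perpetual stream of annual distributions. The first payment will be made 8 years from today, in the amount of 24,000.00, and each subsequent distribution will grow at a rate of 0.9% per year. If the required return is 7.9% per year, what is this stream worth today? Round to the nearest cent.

Value at end of year 7: C₁ / (r − g) = 24,000.00 / (0.079 − 0.009) = 342,857.1429
Discount to today: PV = 342,857.1429 / (1 + 0.079)^7 = 342,857.1429 / 1.702747 = 201,355.31

201355.31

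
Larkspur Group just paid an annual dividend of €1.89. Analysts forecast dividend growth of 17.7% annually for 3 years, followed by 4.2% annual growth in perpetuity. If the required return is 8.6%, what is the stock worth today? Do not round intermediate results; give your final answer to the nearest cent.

€63.65

D_1 = 2.22453
D_2 = 2.61827
D_3 = 3.08171
Terminal value at year 3: TV = D_3×(1+g_2)/(r−g_2) = 3.21114/0.044 = 72.98040
P_0 = D_1/(1+r)^1 + D_2/(1+r)^2 + D_3/(1+r)^3 + TV/(1+r)^3
    = 2.04837 + 2.22001 + 2.40603 + 56.97925 = 63.65367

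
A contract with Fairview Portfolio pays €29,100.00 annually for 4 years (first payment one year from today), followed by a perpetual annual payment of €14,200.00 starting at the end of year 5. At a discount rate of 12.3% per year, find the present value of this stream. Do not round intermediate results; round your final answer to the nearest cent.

€160419.19

PV of 4-year annuity: €29,100.00 × [1 − (1+0.123)^−4] / 0.123 = 87831.29744
Perpetuity value at year 4: €14,200.00 / 0.123 = 115447.15447
PV of perpetuity: 115447.15447 / (1+0.123)^4 = 72587.89593
Total PV = 87831.29744 + 72587.89593 = 160419.19336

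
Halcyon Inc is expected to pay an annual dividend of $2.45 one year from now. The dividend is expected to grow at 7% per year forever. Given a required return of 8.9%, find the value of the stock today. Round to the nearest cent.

Growing perpetuity: P = D₁ / (r − g) = $2.4500 / (0.089 − 0.07) = $128.95

$128.95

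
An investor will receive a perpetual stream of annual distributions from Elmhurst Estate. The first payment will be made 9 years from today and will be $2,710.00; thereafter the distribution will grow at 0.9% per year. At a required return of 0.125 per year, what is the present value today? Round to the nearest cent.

Value at end of year 8: C₁ / (r − g) = $2,710.00 / (0.125 − 0.009) = $23,362.0690
Discount to today: PV = $23,362.0690 / (1 + 0.125)^8 = $23,362.0690 / 2.565785 = $9,105.23

$9105.23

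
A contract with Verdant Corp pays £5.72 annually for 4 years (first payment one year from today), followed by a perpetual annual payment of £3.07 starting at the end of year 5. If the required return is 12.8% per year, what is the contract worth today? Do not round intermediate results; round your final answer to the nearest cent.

PV of 4-year annuity: £5.72 × [1 − (1+0.128)^−4] / 0.128 = 17.08492
Perpetuity value at year 4: £3.07 / 0.128 = 23.98438
PV of perpetuity: 23.98438 / (1+0.128)^4 = 14.81467
Total PV = 17.08492 + 14.81467 = 31.89959

£31.90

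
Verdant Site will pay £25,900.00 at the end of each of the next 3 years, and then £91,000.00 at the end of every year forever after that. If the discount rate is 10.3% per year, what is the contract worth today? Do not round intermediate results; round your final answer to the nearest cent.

£722452.32

PV of 3-year annuity: £25,900.00 × [1 − (1+0.103)^−3] / 0.103 = 64070.80198
Perpetuity value at year 3: £91,000.00 / 0.103 = 883495.14563
PV of perpetuity: 883495.14563 / (1+0.103)^3 = 658381.51706
Total PV = 64070.80198 + 658381.51706 = 722452.31904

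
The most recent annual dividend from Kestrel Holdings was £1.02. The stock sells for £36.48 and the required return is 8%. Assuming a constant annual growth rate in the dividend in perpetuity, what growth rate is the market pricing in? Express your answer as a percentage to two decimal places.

5.06%

P = D₀(1+g)/(r−g) ⇒ P(r−g) = D₀(1+g) ⇒ g(P+D₀) = P·r − D₀
g = (P·r − D₀)/(P + D₀) = (£36.48×0.08 − £1.02) / (£36.48 + £1.02) = 0.050624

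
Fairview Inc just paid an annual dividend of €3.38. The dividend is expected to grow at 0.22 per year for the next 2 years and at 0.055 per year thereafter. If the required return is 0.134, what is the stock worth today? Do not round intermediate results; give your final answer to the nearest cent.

€59.79

D_1 = 4.12360
D_2 = 5.03079
Terminal value at year 2: TV = D_2×(1+g_2)/(r−g_2) = 5.30749/0.079 = 67.18336
P_0 = D_1/(1+r)^1 + D_2/(1+r)^2 + TV/(1+r)^2
    = 3.63633 + 3.91210 + 52.24390 = 59.79234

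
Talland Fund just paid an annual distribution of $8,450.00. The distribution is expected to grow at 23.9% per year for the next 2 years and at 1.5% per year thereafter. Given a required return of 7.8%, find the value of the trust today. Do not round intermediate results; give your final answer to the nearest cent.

D_1 = 10469.55000
D_2 = 12971.77245
Terminal value at year 2: TV = D_2×(1+g_2)/(r−g_2) = 13166.34904/0.063 = 208989.66725
P_0 = D_1/(1+r)^1 + D_2/(1+r)^2 + TV/(1+r)^2
    = 9712.01299 + 11162.50843 + 179840.41364 = 200714.93506

$200714.94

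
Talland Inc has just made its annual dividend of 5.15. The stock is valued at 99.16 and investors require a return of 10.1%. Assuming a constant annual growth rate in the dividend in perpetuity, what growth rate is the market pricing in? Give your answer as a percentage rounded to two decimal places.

P = D₀(1+g)/(r−g) ⇒ P(r−g) = D₀(1+g) ⇒ g(P+D₀) = P·r − D₀
g = (P·r − D₀)/(P + D₀) = (99.16×0.101 − 5.15) / (99.16 + 5.15) = 0.046641

4.66%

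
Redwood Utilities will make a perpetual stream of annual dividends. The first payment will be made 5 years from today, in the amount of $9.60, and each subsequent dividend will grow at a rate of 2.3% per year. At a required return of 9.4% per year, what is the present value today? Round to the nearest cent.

$94.39

Value at end of year 4: C₁ / (r − g) = $9.60 / (0.094 − 0.023) = $135.2113
Discount to today: PV = $135.2113 / (1 + 0.094)^4 = $135.2113 / 1.432416 = $94.39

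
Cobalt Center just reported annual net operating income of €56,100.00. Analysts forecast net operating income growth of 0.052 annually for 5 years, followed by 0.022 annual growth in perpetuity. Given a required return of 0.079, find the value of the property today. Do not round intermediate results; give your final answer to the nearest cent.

€1146288.90

D_1 = 59017.20000
D_2 = 62086.09440
D_3 = 65314.57131
D_4 = 68710.92902
D_5 = 72283.89733
Terminal value at year 5: TV = D_5×(1+g_2)/(r−g_2) = 73874.14307/0.057 = 1296037.59766
P_0 = D_1/(1+r)^1 + D_2/(1+r)^2 + D_3/(1+r)^3 + D_4/(1+r)^4 + D_5/(1+r)^5 + TV/(1+r)^5
    = 54696.20019 + 53327.52789 + 51993.10412 + 50692.07185 + 49423.59554 + 886156.39728 = 1146288.89687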